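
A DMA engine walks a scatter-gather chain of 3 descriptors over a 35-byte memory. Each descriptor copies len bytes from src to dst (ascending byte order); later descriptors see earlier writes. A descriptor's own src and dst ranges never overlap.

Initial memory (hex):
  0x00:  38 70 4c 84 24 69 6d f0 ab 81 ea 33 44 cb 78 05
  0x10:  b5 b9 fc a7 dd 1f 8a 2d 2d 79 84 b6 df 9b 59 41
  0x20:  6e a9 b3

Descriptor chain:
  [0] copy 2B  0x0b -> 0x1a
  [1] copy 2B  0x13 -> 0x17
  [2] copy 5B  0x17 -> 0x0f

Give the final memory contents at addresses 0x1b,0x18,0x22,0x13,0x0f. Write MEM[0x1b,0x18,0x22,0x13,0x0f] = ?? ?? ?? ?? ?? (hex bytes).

D0: mem[0x1a..0x1b] <- [33 44]
D1: mem[0x17..0x18] <- [a7 dd]
D2: mem[0x0f..0x13] <- [a7 dd 79 33 44]
query mem[0x1b]=0x44, mem[0x18]=0xdd, mem[0x22]=0xb3, mem[0x13]=0x44, mem[0x0f]=0xa7

MEM[0x1b,0x18,0x22,0x13,0x0f] = 44 dd b3 44 a7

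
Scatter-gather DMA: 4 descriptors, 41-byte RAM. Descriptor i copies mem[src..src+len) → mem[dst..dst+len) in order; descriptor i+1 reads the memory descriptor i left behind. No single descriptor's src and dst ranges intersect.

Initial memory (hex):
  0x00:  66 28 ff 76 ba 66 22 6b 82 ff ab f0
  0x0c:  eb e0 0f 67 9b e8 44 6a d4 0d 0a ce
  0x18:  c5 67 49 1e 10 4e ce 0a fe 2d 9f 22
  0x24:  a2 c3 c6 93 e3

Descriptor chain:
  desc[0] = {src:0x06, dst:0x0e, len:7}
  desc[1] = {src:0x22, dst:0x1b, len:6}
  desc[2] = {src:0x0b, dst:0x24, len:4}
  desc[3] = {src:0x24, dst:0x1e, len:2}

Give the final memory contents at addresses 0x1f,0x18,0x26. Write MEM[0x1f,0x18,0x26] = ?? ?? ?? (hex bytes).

[0] 0x06->0x0e len=7 : 22 6b 82 ff ab f0 eb
[1] 0x22->0x1b len=6 : 9f 22 a2 c3 c6 93
[2] 0x0b->0x24 len=4 : f0 eb e0 22
[3] 0x24->0x1e len=2 : f0 eb
query mem[0x1f]=0xeb, mem[0x18]=0xc5, mem[0x26]=0xe0

MEM[0x1f,0x18,0x26] = eb c5 e0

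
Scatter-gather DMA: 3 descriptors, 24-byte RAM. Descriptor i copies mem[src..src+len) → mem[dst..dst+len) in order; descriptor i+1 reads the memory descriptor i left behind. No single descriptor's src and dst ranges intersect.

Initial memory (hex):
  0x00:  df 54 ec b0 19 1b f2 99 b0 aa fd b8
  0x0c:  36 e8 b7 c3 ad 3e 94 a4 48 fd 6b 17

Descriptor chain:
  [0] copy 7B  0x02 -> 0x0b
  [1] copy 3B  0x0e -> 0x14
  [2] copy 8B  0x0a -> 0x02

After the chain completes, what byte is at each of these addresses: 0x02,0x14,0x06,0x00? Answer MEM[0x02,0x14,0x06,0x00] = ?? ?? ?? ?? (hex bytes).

[0] 0x02->0x0b len=7 : ec b0 19 1b f2 99 b0
[1] 0x0e->0x14 len=3 : 1b f2 99
[2] 0x0a->0x02 len=8 : fd ec b0 19 1b f2 99 b0
query mem[0x02]=0xfd, mem[0x14]=0x1b, mem[0x06]=0x1b, mem[0x00]=0xdf

MEM[0x02,0x14,0x06,0x00] = fd 1b 1b df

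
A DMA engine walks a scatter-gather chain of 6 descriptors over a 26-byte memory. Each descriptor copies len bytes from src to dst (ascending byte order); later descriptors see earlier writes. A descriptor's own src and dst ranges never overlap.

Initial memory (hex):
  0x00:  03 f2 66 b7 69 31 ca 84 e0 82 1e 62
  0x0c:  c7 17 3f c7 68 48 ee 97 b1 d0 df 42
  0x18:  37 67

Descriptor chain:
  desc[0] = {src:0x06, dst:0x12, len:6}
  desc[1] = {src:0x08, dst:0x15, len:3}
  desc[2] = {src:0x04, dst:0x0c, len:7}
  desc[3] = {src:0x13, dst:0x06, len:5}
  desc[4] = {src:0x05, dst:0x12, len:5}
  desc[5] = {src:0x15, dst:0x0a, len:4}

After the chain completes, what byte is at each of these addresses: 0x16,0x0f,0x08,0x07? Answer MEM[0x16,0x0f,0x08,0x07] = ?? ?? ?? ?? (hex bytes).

  after D0: wrote 6B at 0x12 = ca84e0821e62
  after D1: wrote 3B at 0x15 = e0821e
  after D2: wrote 7B at 0x0c = 6931ca84e0821e
  after D3: wrote 5B at 0x06 = 84e0e0821e
  after D4: wrote 5B at 0x12 = 3184e0e082
  after D5: wrote 4B at 0x0a = e0821e37
query mem[0x16]=0x82, mem[0x0f]=0x84, mem[0x08]=0xe0, mem[0x07]=0xe0

MEM[0x16,0x0f,0x08,0x07] = 82 84 e0 e0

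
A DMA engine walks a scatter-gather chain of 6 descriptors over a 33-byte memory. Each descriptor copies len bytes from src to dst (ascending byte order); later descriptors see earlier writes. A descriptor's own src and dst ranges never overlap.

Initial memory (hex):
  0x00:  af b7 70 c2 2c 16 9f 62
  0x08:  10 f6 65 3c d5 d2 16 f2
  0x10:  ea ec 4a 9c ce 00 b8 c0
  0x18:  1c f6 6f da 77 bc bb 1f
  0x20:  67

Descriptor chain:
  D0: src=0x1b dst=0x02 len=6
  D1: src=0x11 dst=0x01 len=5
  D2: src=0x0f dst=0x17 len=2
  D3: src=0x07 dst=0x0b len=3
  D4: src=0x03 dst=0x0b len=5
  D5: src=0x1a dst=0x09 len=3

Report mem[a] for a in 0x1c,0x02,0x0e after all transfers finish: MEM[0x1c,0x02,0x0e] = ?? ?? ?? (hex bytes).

MEM[0x1c,0x02,0x0e] = 77 4a 1f

D0: mem[0x02..0x07] <- [da 77 bc bb 1f 67]
D1: mem[0x01..0x05] <- [ec 4a 9c ce 00]
D2: mem[0x17..0x18] <- [f2 ea]
D3: mem[0x0b..0x0d] <- [67 10 f6]
D4: mem[0x0b..0x0f] <- [9c ce 00 1f 67]
D5: mem[0x09..0x0b] <- [6f da 77]
query mem[0x1c]=0x77, mem[0x02]=0x4a, mem[0x0e]=0x1f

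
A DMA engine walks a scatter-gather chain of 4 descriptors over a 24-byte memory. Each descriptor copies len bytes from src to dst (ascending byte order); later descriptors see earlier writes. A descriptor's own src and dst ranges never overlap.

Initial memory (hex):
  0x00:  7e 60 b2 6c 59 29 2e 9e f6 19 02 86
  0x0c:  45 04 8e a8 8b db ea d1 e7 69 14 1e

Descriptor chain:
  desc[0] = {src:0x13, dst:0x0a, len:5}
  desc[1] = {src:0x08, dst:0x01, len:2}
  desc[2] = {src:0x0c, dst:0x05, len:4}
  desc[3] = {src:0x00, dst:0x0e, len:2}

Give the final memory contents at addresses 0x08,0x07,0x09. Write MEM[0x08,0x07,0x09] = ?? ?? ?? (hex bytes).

  after D0: wrote 5B at 0x0a = d1e769141e
  after D1: wrote 2B at 0x01 = f619
  after D2: wrote 4B at 0x05 = 69141ea8
  after D3: wrote 2B at 0x0e = 7ef6
query mem[0x08]=0xa8, mem[0x07]=0x1e, mem[0x09]=0x19

MEM[0x08,0x07,0x09] = a8 1e 19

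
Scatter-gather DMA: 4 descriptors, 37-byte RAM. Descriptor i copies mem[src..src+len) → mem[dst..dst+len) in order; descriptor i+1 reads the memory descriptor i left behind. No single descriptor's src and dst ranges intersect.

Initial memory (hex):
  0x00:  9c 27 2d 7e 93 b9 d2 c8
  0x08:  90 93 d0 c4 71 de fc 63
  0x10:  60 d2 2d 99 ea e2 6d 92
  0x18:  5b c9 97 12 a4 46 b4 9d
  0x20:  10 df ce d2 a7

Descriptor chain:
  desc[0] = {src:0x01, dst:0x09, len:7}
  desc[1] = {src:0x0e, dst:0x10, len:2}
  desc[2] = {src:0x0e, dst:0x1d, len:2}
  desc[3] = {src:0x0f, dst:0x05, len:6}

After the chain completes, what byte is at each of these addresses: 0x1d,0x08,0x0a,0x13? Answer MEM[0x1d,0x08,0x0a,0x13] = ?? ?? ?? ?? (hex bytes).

[0] 0x01->0x09 len=7 : 27 2d 7e 93 b9 d2 c8
[1] 0x0e->0x10 len=2 : d2 c8
[2] 0x0e->0x1d len=2 : d2 c8
[3] 0x0f->0x05 len=6 : c8 d2 c8 2d 99 ea
query mem[0x1d]=0xd2, mem[0x08]=0x2d, mem[0x0a]=0xea, mem[0x13]=0x99

MEM[0x1d,0x08,0x0a,0x13] = d2 2d ea 99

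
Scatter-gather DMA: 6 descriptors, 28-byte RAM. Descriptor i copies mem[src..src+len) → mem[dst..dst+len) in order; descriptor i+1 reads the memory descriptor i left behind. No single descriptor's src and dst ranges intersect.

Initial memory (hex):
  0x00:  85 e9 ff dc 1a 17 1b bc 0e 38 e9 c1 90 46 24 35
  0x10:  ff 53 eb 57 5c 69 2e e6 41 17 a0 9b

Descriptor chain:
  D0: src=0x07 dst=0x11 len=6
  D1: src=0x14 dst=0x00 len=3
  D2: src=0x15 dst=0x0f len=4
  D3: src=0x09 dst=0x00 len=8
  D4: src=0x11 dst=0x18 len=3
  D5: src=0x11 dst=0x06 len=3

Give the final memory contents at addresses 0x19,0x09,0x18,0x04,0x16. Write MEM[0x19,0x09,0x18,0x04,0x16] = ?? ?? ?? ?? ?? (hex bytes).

D0: mem[0x11..0x16] <- [bc 0e 38 e9 c1 90]
D1: mem[0x00..0x02] <- [e9 c1 90]
D2: mem[0x0f..0x12] <- [c1 90 e6 41]
D3: mem[0x00..0x07] <- [38 e9 c1 90 46 24 c1 90]
D4: mem[0x18..0x1a] <- [e6 41 38]
D5: mem[0x06..0x08] <- [e6 41 38]
query mem[0x19]=0x41, mem[0x09]=0x38, mem[0x18]=0xe6, mem[0x04]=0x46, mem[0x16]=0x90

MEM[0x19,0x09,0x18,0x04,0x16] = 41 38 e6 46 90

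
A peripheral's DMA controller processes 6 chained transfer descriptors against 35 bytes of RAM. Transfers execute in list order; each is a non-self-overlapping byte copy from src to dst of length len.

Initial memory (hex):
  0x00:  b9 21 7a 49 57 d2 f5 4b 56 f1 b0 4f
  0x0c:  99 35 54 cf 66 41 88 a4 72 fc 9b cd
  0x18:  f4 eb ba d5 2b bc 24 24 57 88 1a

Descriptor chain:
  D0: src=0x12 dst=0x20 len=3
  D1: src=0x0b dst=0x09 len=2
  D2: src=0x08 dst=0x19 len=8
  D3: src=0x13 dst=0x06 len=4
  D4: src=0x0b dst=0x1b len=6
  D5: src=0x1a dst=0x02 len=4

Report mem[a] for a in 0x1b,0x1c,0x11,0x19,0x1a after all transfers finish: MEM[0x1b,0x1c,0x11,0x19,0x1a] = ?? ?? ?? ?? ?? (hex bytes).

MEM[0x1b,0x1c,0x11,0x19,0x1a] = 4f 99 41 56 4f

[0] 0x12->0x20 len=3 : 88 a4 72
[1] 0x0b->0x09 len=2 : 4f 99
[2] 0x08->0x19 len=8 : 56 4f 99 4f 99 35 54 cf
[3] 0x13->0x06 len=4 : a4 72 fc 9b
[4] 0x0b->0x1b len=6 : 4f 99 35 54 cf 66
[5] 0x1a->0x02 len=4 : 4f 4f 99 35
query mem[0x1b]=0x4f, mem[0x1c]=0x99, mem[0x11]=0x41, mem[0x19]=0x56, mem[0x1a]=0x4f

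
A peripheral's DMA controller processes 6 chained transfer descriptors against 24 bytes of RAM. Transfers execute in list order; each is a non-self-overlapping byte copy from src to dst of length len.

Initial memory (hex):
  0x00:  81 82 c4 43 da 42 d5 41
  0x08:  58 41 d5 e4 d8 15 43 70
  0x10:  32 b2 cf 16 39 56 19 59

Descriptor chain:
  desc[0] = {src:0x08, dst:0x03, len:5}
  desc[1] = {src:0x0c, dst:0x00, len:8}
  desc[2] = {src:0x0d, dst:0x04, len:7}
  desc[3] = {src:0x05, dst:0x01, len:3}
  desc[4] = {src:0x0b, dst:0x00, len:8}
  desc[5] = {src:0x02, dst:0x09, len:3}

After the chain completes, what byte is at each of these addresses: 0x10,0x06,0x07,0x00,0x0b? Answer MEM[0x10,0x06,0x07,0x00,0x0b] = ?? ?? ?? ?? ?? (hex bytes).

  after D0: wrote 5B at 0x03 = 5841d5e4d8
  after D1: wrote 8B at 0x00 = d815437032b2cf16
  after D2: wrote 7B at 0x04 = 15437032b2cf16
  after D3: wrote 3B at 0x01 = 437032
  after D4: wrote 8B at 0x00 = e4d815437032b2cf
  after D5: wrote 3B at 0x09 = 154370
query mem[0x10]=0x32, mem[0x06]=0xb2, mem[0x07]=0xcf, mem[0x00]=0xe4, mem[0x0b]=0x70

MEM[0x10,0x06,0x07,0x00,0x0b] = 32 b2 cf e4 70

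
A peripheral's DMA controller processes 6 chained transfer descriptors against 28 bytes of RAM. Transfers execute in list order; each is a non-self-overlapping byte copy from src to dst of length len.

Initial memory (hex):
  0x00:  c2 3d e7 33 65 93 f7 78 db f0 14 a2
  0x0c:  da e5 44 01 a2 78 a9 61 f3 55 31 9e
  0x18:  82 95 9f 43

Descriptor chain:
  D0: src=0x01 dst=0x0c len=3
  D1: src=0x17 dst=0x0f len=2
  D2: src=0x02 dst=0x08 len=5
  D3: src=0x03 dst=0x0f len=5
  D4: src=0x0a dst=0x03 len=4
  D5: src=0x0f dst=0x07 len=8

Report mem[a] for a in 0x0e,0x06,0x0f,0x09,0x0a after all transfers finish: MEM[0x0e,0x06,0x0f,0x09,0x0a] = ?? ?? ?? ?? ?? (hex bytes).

#0 dst[0x0c+3] := {0x3d,0xe7,0x33}
#1 dst[0x0f+2] := {0x9e,0x82}
#2 dst[0x08+5] := {0xe7,0x33,0x65,0x93,0xf7}
#3 dst[0x0f+5] := {0x33,0x65,0x93,0xf7,0x78}
#4 dst[0x03+4] := {0x65,0x93,0xf7,0xe7}
#5 dst[0x07+8] := {0x33,0x65,0x93,0xf7,0x78,0xf3,0x55,0x31}
query mem[0x0e]=0x31, mem[0x06]=0xe7, mem[0x0f]=0x33, mem[0x09]=0x93, mem[0x0a]=0xf7

MEM[0x0e,0x06,0x0f,0x09,0x0a] = 31 e7 33 93 f7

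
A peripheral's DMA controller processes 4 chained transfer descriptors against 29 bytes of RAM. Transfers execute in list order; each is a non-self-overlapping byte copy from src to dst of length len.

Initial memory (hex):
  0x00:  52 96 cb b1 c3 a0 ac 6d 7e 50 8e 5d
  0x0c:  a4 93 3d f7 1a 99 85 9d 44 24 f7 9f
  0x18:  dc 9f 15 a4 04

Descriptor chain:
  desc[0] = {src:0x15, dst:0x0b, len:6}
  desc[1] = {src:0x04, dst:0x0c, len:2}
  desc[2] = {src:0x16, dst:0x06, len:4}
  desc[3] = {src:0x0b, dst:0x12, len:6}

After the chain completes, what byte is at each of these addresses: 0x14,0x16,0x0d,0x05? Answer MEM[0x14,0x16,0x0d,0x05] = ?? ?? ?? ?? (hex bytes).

MEM[0x14,0x16,0x0d,0x05] = a0 9f a0 a0

  after D0: wrote 6B at 0x0b = 24f79fdc9f15
  after D1: wrote 2B at 0x0c = c3a0
  after D2: wrote 4B at 0x06 = f79fdc9f
  after D3: wrote 6B at 0x12 = 24c3a0dc9f15
query mem[0x14]=0xa0, mem[0x16]=0x9f, mem[0x0d]=0xa0, mem[0x05]=0xa0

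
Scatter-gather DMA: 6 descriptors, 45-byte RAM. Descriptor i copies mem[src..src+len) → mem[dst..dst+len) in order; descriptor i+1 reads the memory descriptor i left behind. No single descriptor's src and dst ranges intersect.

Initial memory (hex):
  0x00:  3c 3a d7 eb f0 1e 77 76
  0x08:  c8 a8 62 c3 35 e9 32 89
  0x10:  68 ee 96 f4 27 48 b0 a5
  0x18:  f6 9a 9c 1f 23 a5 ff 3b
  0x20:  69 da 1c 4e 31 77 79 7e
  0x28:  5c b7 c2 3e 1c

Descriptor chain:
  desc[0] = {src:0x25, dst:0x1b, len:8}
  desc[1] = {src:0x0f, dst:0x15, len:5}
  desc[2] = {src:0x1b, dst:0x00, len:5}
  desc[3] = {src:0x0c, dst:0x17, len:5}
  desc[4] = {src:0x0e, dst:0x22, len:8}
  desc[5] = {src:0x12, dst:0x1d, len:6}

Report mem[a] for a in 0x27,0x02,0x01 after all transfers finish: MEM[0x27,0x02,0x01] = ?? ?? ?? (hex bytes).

[0] 0x25->0x1b len=8 : 77 79 7e 5c b7 c2 3e 1c
[1] 0x0f->0x15 len=5 : 89 68 ee 96 f4
[2] 0x1b->0x00 len=5 : 77 79 7e 5c b7
[3] 0x0c->0x17 len=5 : 35 e9 32 89 68
[4] 0x0e->0x22 len=8 : 32 89 68 ee 96 f4 27 89
[5] 0x12->0x1d len=6 : 96 f4 27 89 68 35
query mem[0x27]=0xf4, mem[0x02]=0x7e, mem[0x01]=0x79

MEM[0x27,0x02,0x01] = f4 7e 79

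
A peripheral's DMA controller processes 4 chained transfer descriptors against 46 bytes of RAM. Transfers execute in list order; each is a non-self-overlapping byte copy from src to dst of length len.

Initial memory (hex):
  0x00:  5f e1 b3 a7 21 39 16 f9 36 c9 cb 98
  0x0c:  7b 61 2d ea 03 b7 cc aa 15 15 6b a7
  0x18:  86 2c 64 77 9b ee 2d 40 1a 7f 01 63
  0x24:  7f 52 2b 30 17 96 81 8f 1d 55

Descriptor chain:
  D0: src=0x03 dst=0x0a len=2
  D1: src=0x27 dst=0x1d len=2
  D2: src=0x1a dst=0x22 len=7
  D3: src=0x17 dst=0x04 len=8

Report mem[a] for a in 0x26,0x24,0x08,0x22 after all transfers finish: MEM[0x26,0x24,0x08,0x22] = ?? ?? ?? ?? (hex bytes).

MEM[0x26,0x24,0x08,0x22] = 17 9b 77 64

[0] 0x03->0x0a len=2 : a7 21
[1] 0x27->0x1d len=2 : 30 17
[2] 0x1a->0x22 len=7 : 64 77 9b 30 17 40 1a
[3] 0x17->0x04 len=8 : a7 86 2c 64 77 9b 30 17
query mem[0x26]=0x17, mem[0x24]=0x9b, mem[0x08]=0x77, mem[0x22]=0x64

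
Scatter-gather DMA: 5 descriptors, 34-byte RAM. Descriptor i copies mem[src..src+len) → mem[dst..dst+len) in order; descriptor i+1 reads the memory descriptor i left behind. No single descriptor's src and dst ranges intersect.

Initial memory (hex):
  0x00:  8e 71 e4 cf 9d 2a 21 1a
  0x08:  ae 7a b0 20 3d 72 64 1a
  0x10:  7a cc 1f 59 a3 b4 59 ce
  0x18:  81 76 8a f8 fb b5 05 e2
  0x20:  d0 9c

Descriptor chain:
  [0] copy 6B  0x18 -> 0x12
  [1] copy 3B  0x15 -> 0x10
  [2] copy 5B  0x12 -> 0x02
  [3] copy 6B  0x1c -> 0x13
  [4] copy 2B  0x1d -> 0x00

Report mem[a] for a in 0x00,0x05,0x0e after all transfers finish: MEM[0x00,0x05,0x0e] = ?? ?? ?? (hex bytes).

  after D0: wrote 6B at 0x12 = 81768af8fbb5
  after D1: wrote 3B at 0x10 = f8fbb5
  after D2: wrote 5B at 0x02 = b5768af8fb
  after D3: wrote 6B at 0x13 = fbb505e2d09c
  after D4: wrote 2B at 0x00 = b505
query mem[0x00]=0xb5, mem[0x05]=0xf8, mem[0x0e]=0x64

MEM[0x00,0x05,0x0e] = b5 f8 64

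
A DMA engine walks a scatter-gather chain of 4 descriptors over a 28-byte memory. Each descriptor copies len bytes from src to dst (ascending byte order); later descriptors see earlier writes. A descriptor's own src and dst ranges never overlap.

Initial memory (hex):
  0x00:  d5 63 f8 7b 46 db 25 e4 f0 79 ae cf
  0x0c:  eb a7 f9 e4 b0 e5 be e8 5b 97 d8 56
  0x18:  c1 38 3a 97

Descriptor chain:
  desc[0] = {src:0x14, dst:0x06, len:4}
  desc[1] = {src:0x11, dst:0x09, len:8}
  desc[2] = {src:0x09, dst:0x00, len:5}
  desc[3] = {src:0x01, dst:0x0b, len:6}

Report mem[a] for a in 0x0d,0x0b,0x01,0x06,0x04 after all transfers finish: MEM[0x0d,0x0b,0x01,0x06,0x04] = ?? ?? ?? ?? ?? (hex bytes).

[0] 0x14->0x06 len=4 : 5b 97 d8 56
[1] 0x11->0x09 len=8 : e5 be e8 5b 97 d8 56 c1
[2] 0x09->0x00 len=5 : e5 be e8 5b 97
[3] 0x01->0x0b len=6 : be e8 5b 97 db 5b
query mem[0x0d]=0x5b, mem[0x0b]=0xbe, mem[0x01]=0xbe, mem[0x06]=0x5b, mem[0x04]=0x97

MEM[0x0d,0x0b,0x01,0x06,0x04] = 5b be be 5b 97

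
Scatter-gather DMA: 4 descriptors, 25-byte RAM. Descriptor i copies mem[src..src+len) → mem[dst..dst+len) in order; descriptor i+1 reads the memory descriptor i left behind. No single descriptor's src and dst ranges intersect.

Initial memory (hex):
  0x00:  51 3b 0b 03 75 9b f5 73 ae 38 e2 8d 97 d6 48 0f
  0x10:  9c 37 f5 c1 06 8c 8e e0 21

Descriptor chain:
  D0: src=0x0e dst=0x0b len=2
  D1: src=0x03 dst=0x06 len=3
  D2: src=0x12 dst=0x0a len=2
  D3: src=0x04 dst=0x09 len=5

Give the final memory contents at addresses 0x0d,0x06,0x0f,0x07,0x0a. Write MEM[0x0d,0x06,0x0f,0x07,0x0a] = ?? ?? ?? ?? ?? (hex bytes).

MEM[0x0d,0x06,0x0f,0x07,0x0a] = 9b 03 0f 75 9b

[0] 0x0e->0x0b len=2 : 48 0f
[1] 0x03->0x06 len=3 : 03 75 9b
[2] 0x12->0x0a len=2 : f5 c1
[3] 0x04->0x09 len=5 : 75 9b 03 75 9b
query mem[0x0d]=0x9b, mem[0x06]=0x03, mem[0x0f]=0x0f, mem[0x07]=0x75, mem[0x0a]=0x9b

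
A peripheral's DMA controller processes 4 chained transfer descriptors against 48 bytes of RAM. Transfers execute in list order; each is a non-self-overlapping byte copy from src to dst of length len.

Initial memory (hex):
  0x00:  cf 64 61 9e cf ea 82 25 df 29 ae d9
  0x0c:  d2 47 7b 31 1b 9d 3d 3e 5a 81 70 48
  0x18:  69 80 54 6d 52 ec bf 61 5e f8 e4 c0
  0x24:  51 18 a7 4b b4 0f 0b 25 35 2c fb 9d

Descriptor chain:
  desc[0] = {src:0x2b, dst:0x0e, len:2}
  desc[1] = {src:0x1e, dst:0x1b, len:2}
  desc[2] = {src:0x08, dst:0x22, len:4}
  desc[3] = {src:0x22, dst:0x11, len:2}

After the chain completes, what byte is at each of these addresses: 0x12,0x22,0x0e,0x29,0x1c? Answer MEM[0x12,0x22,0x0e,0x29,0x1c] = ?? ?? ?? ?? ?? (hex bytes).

MEM[0x12,0x22,0x0e,0x29,0x1c] = 29 df 25 0f 61

[0] 0x2b->0x0e len=2 : 25 35
[1] 0x1e->0x1b len=2 : bf 61
[2] 0x08->0x22 len=4 : df 29 ae d9
[3] 0x22->0x11 len=2 : df 29
query mem[0x12]=0x29, mem[0x22]=0xdf, mem[0x0e]=0x25, mem[0x29]=0x0f, mem[0x1c]=0x61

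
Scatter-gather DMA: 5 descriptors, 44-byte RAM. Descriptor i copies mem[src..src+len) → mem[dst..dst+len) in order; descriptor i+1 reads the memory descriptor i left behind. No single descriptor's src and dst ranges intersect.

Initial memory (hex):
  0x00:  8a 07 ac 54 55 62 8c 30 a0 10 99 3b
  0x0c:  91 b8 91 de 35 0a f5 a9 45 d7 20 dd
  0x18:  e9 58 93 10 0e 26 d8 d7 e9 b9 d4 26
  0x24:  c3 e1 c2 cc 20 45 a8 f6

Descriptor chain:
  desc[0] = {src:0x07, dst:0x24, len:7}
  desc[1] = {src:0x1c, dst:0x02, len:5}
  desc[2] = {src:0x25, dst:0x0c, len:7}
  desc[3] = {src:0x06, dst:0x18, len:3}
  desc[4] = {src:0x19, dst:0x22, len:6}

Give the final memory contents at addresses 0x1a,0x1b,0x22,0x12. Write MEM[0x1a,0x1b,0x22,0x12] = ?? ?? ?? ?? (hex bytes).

MEM[0x1a,0x1b,0x22,0x12] = a0 10 30 f6

[0] 0x07->0x24 len=7 : 30 a0 10 99 3b 91 b8
[1] 0x1c->0x02 len=5 : 0e 26 d8 d7 e9
[2] 0x25->0x0c len=7 : a0 10 99 3b 91 b8 f6
[3] 0x06->0x18 len=3 : e9 30 a0
[4] 0x19->0x22 len=6 : 30 a0 10 0e 26 d8
query mem[0x1a]=0xa0, mem[0x1b]=0x10, mem[0x22]=0x30, mem[0x12]=0xf6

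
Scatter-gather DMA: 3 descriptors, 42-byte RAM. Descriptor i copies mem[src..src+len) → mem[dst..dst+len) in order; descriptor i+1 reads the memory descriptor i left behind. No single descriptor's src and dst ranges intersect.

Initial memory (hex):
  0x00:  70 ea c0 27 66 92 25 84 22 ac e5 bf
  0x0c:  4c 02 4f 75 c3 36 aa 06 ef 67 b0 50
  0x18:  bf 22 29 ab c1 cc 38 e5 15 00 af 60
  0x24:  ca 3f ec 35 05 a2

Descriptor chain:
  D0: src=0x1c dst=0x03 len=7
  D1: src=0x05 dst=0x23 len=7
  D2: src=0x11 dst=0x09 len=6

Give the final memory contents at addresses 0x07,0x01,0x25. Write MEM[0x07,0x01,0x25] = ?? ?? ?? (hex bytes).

[0] 0x1c->0x03 len=7 : c1 cc 38 e5 15 00 af
[1] 0x05->0x23 len=7 : 38 e5 15 00 af e5 bf
[2] 0x11->0x09 len=6 : 36 aa 06 ef 67 b0
query mem[0x07]=0x15, mem[0x01]=0xea, mem[0x25]=0x15

MEM[0x07,0x01,0x25] = 15 ea 15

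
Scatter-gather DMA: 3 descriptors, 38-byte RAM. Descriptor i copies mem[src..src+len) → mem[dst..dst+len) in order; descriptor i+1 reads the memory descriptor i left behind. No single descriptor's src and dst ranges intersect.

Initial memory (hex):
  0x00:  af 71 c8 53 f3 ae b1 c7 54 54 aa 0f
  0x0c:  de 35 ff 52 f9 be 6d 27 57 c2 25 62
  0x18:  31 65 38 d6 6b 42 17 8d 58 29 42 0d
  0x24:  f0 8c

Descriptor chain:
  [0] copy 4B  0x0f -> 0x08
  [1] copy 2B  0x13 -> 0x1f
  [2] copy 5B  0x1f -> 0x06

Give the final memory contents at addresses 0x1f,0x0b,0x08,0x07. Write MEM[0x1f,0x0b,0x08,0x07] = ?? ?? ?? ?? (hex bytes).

D0: mem[0x08..0x0b] <- [52 f9 be 6d]
D1: mem[0x1f..0x20] <- [27 57]
D2: mem[0x06..0x0a] <- [27 57 29 42 0d]
query mem[0x1f]=0x27, mem[0x0b]=0x6d, mem[0x08]=0x29, mem[0x07]=0x57

MEM[0x1f,0x0b,0x08,0x07] = 27 6d 29 57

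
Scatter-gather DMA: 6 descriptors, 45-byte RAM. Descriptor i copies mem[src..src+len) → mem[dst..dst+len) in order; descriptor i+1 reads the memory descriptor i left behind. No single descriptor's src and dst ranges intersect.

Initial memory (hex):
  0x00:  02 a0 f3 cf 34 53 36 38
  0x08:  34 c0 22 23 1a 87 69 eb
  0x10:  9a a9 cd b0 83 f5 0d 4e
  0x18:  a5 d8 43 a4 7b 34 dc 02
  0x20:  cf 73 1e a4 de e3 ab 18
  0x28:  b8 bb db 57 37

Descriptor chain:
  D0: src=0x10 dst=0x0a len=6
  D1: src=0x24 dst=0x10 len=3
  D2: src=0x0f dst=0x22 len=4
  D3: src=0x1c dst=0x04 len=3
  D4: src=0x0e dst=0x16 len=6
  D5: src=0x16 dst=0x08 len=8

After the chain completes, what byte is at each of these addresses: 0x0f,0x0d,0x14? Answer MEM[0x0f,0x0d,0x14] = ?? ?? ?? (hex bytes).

MEM[0x0f,0x0d,0x14] = 34 b0 83

  after D0: wrote 6B at 0x0a = 9aa9cdb083f5
  after D1: wrote 3B at 0x10 = dee3ab
  after D2: wrote 4B at 0x22 = f5dee3ab
  after D3: wrote 3B at 0x04 = 7b34dc
  after D4: wrote 6B at 0x16 = 83f5dee3abb0
  after D5: wrote 8B at 0x08 = 83f5dee3abb07b34
query mem[0x0f]=0x34, mem[0x0d]=0xb0, mem[0x14]=0x83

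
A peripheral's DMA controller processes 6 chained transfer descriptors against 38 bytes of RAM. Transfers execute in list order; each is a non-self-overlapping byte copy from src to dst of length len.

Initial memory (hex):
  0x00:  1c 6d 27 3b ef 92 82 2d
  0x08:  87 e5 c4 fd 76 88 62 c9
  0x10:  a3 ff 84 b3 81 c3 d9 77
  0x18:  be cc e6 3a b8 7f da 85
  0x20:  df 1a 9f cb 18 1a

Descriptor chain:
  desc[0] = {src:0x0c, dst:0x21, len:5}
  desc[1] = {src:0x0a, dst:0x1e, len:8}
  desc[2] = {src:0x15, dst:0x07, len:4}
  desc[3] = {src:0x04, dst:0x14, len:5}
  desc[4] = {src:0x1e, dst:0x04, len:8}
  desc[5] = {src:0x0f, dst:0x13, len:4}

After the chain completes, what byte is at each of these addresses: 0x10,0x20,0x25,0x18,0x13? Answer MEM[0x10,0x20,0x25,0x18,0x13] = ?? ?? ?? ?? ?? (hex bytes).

[0] 0x0c->0x21 len=5 : 76 88 62 c9 a3
[1] 0x0a->0x1e len=8 : c4 fd 76 88 62 c9 a3 ff
[2] 0x15->0x07 len=4 : c3 d9 77 be
[3] 0x04->0x14 len=5 : ef 92 82 c3 d9
[4] 0x1e->0x04 len=8 : c4 fd 76 88 62 c9 a3 ff
[5] 0x0f->0x13 len=4 : c9 a3 ff 84
query mem[0x10]=0xa3, mem[0x20]=0x76, mem[0x25]=0xff, mem[0x18]=0xd9, mem[0x13]=0xc9

MEM[0x10,0x20,0x25,0x18,0x13] = a3 76 ff d9 c9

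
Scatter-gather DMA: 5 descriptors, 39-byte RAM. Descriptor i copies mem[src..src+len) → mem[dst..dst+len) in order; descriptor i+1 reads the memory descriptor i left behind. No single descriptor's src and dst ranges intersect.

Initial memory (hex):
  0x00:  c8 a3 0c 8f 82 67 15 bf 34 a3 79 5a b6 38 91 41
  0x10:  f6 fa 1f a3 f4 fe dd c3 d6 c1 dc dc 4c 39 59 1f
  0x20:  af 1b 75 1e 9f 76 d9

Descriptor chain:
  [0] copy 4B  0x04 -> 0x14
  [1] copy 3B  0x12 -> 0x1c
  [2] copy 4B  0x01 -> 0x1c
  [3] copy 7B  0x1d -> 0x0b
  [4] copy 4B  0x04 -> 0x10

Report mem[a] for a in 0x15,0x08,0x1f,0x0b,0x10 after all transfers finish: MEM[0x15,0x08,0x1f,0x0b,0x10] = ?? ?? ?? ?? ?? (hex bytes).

MEM[0x15,0x08,0x1f,0x0b,0x10] = 67 34 82 0c 82

  after D0: wrote 4B at 0x14 = 826715bf
  after D1: wrote 3B at 0x1c = 1fa382
  after D2: wrote 4B at 0x1c = a30c8f82
  after D3: wrote 7B at 0x0b = 0c8f82af1b751e
  after D4: wrote 4B at 0x10 = 826715bf
query mem[0x15]=0x67, mem[0x08]=0x34, mem[0x1f]=0x82, mem[0x0b]=0x0c, mem[0x10]=0x82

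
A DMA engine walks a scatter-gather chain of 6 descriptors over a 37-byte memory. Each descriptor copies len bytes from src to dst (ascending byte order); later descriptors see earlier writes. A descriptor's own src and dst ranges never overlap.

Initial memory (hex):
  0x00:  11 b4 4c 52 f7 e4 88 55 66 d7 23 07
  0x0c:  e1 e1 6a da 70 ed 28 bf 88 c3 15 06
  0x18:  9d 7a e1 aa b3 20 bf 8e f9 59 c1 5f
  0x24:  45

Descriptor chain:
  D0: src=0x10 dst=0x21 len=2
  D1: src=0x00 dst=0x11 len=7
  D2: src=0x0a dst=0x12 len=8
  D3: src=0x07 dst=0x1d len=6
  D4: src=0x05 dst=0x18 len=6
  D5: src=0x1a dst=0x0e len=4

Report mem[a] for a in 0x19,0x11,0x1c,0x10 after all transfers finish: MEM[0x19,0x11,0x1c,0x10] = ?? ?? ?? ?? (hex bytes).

  after D0: wrote 2B at 0x21 = 70ed
  after D1: wrote 7B at 0x11 = 11b44c52f7e488
  after D2: wrote 8B at 0x12 = 2307e1e16ada7011
  after D3: wrote 6B at 0x1d = 5566d72307e1
  after D4: wrote 6B at 0x18 = e4885566d723
  after D5: wrote 4B at 0x0e = 5566d723
query mem[0x19]=0x88, mem[0x11]=0x23, mem[0x1c]=0xd7, mem[0x10]=0xd7

MEM[0x19,0x11,0x1c,0x10] = 88 23 d7 d7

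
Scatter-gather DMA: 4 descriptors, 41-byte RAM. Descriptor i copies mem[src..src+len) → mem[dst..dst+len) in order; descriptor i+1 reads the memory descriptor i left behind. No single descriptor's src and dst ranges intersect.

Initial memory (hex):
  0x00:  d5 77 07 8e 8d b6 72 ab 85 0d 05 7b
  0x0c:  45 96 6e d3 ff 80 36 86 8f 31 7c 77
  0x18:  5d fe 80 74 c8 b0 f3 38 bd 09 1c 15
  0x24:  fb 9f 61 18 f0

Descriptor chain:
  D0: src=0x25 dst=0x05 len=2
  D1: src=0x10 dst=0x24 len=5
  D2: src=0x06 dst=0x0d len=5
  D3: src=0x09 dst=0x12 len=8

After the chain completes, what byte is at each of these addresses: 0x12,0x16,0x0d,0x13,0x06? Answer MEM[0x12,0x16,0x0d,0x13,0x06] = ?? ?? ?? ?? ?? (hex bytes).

MEM[0x12,0x16,0x0d,0x13,0x06] = 0d 61 61 05 61

#0 dst[0x05+2] := {0x9f,0x61}
#1 dst[0x24+5] := {0xff,0x80,0x36,0x86,0x8f}
#2 dst[0x0d+5] := {0x61,0xab,0x85,0x0d,0x05}
#3 dst[0x12+8] := {0x0d,0x05,0x7b,0x45,0x61,0xab,0x85,0x0d}
query mem[0x12]=0x0d, mem[0x16]=0x61, mem[0x0d]=0x61, mem[0x13]=0x05, mem[0x06]=0x61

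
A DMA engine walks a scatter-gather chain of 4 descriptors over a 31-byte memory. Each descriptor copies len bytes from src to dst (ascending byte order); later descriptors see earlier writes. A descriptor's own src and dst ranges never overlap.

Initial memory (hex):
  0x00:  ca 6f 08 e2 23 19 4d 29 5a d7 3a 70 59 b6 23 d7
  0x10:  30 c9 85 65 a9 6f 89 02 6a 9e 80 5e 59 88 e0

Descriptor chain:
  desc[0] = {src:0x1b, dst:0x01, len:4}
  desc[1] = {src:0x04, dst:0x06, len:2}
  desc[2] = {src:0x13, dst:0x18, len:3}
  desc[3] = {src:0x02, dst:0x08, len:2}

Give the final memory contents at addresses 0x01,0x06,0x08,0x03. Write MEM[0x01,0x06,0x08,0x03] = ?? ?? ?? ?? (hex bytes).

MEM[0x01,0x06,0x08,0x03] = 5e e0 59 88

  after D0: wrote 4B at 0x01 = 5e5988e0
  after D1: wrote 2B at 0x06 = e019
  after D2: wrote 3B at 0x18 = 65a96f
  after D3: wrote 2B at 0x08 = 5988
query mem[0x01]=0x5e, mem[0x06]=0xe0, mem[0x08]=0x59, mem[0x03]=0x88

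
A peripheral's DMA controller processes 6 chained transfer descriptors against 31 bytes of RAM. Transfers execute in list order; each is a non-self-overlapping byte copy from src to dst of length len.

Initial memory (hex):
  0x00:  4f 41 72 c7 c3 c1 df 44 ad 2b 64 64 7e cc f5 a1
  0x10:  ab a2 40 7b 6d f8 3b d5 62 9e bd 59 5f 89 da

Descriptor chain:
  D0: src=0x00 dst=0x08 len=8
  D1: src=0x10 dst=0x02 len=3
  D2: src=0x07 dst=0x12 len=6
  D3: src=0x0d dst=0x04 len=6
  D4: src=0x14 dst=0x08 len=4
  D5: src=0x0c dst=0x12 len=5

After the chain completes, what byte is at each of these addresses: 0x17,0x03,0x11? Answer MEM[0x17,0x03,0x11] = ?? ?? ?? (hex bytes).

  after D0: wrote 8B at 0x08 = 4f4172c7c3c1df44
  after D1: wrote 3B at 0x02 = aba240
  after D2: wrote 6B at 0x12 = 444f4172c7c3
  after D3: wrote 6B at 0x04 = c1df44aba244
  after D4: wrote 4B at 0x08 = 4172c7c3
  after D5: wrote 5B at 0x12 = c3c1df44ab
query mem[0x17]=0xc3, mem[0x03]=0xa2, mem[0x11]=0xa2

MEM[0x17,0x03,0x11] = c3 a2 a2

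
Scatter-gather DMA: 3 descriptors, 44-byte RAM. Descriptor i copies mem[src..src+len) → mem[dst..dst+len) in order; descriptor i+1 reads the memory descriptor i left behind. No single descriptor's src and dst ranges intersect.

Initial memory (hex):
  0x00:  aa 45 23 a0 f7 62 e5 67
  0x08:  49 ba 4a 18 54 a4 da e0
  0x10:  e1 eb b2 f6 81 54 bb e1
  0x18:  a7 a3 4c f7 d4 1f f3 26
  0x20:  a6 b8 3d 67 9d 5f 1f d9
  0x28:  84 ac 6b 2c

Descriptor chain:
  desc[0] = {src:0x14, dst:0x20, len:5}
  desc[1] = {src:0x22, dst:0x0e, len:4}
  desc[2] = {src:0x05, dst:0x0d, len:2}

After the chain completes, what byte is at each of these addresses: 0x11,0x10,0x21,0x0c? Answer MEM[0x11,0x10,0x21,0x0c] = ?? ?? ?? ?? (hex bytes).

MEM[0x11,0x10,0x21,0x0c] = 5f a7 54 54

D0: mem[0x20..0x24] <- [81 54 bb e1 a7]
D1: mem[0x0e..0x11] <- [bb e1 a7 5f]
D2: mem[0x0d..0x0e] <- [62 e5]
query mem[0x11]=0x5f, mem[0x10]=0xa7, mem[0x21]=0x54, mem[0x0c]=0x54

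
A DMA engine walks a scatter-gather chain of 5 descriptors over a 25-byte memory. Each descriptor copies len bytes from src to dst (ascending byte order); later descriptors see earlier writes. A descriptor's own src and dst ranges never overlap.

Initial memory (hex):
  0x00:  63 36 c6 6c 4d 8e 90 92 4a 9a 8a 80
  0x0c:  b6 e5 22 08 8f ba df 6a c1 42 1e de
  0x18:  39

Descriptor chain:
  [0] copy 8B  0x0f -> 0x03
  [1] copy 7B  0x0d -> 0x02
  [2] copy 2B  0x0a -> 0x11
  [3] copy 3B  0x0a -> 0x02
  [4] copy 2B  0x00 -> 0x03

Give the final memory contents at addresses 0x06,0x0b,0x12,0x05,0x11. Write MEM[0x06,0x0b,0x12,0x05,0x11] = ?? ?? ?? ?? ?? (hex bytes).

MEM[0x06,0x0b,0x12,0x05,0x11] = ba 80 80 8f 1e

#0 dst[0x03+8] := {0x08,0x8f,0xba,0xdf,0x6a,0xc1,0x42,0x1e}
#1 dst[0x02+7] := {0xe5,0x22,0x08,0x8f,0xba,0xdf,0x6a}
#2 dst[0x11+2] := {0x1e,0x80}
#3 dst[0x02+3] := {0x1e,0x80,0xb6}
#4 dst[0x03+2] := {0x63,0x36}
query mem[0x06]=0xba, mem[0x0b]=0x80, mem[0x12]=0x80, mem[0x05]=0x8f, mem[0x11]=0x1e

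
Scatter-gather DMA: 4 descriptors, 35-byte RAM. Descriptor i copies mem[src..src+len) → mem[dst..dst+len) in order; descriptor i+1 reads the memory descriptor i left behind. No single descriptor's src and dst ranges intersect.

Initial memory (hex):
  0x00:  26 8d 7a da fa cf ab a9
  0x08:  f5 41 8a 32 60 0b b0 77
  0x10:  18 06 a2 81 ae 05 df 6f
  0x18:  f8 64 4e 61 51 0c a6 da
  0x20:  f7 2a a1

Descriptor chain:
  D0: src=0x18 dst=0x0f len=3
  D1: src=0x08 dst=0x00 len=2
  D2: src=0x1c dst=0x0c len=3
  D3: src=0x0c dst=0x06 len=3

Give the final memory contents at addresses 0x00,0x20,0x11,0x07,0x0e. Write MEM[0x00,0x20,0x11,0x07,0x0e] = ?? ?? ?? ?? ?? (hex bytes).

D0: mem[0x0f..0x11] <- [f8 64 4e]
D1: mem[0x00..0x01] <- [f5 41]
D2: mem[0x0c..0x0e] <- [51 0c a6]
D3: mem[0x06..0x08] <- [51 0c a6]
query mem[0x00]=0xf5, mem[0x20]=0xf7, mem[0x11]=0x4e, mem[0x07]=0x0c, mem[0x0e]=0xa6

MEM[0x00,0x20,0x11,0x07,0x0e] = f5 f7 4e 0c a6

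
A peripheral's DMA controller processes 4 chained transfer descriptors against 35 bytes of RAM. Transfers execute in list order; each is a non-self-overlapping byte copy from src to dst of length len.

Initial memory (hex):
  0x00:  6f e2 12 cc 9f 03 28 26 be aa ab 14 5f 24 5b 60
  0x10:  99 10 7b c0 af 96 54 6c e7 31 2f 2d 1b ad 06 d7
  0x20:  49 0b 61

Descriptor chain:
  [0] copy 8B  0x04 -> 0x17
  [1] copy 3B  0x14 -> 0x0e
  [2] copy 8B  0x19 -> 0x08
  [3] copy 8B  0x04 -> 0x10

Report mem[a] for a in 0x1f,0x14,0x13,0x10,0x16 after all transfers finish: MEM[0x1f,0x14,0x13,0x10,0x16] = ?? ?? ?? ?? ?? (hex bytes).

[0] 0x04->0x17 len=8 : 9f 03 28 26 be aa ab 14
[1] 0x14->0x0e len=3 : af 96 54
[2] 0x19->0x08 len=8 : 28 26 be aa ab 14 d7 49
[3] 0x04->0x10 len=8 : 9f 03 28 26 28 26 be aa
query mem[0x1f]=0xd7, mem[0x14]=0x28, mem[0x13]=0x26, mem[0x10]=0x9f, mem[0x16]=0xbe

MEM[0x1f,0x14,0x13,0x10,0x16] = d7 28 26 9f be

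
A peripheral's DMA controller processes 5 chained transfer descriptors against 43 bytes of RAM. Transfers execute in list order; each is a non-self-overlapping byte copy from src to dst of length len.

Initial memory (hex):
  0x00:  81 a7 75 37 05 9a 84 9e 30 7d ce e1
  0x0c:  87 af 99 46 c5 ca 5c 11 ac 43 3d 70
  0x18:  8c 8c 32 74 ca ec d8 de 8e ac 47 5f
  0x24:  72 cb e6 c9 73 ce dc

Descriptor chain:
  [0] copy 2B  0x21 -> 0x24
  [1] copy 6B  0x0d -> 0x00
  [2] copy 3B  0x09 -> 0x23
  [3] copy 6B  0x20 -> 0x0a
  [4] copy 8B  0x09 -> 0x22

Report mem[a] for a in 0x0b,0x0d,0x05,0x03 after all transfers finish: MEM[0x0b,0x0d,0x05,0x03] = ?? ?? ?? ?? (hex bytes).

#0 dst[0x24+2] := {0xac,0x47}
#1 dst[0x00+6] := {0xaf,0x99,0x46,0xc5,0xca,0x5c}
#2 dst[0x23+3] := {0x7d,0xce,0xe1}
#3 dst[0x0a+6] := {0x8e,0xac,0x47,0x7d,0xce,0xe1}
#4 dst[0x22+8] := {0x7d,0x8e,0xac,0x47,0x7d,0xce,0xe1,0xc5}
query mem[0x0b]=0xac, mem[0x0d]=0x7d, mem[0x05]=0x5c, mem[0x03]=0xc5

MEM[0x0b,0x0d,0x05,0x03] = ac 7d 5c c5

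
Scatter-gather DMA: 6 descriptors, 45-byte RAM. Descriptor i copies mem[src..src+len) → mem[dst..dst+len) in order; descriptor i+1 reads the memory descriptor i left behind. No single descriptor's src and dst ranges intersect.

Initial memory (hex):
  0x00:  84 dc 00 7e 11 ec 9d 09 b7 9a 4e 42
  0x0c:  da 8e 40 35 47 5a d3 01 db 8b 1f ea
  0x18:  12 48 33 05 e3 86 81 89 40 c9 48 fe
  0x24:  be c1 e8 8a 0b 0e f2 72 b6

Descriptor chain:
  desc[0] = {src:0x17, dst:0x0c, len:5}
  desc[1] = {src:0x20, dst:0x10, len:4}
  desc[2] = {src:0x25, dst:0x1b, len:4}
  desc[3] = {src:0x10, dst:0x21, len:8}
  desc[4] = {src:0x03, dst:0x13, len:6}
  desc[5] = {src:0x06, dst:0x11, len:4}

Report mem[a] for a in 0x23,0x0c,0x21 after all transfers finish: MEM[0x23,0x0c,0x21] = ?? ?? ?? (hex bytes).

D0: mem[0x0c..0x10] <- [ea 12 48 33 05]
D1: mem[0x10..0x13] <- [40 c9 48 fe]
D2: mem[0x1b..0x1e] <- [c1 e8 8a 0b]
D3: mem[0x21..0x28] <- [40 c9 48 fe db 8b 1f ea]
D4: mem[0x13..0x18] <- [7e 11 ec 9d 09 b7]
D5: mem[0x11..0x14] <- [9d 09 b7 9a]
query mem[0x23]=0x48, mem[0x0c]=0xea, mem[0x21]=0x40

MEM[0x23,0x0c,0x21] = 48 ea 40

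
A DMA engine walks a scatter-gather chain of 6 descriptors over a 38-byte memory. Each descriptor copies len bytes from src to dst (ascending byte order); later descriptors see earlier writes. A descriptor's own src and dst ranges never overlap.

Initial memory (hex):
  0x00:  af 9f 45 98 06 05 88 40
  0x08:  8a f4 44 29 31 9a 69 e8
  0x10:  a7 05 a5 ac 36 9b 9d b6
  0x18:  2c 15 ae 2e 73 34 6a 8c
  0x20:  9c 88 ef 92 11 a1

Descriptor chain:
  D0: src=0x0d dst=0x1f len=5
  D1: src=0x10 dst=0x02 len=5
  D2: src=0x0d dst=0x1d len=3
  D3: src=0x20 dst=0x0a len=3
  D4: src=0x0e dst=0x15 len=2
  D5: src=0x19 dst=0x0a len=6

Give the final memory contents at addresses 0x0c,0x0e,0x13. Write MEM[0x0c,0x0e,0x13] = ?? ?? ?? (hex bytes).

MEM[0x0c,0x0e,0x13] = 2e 9a ac

#0 dst[0x1f+5] := {0x9a,0x69,0xe8,0xa7,0x05}
#1 dst[0x02+5] := {0xa7,0x05,0xa5,0xac,0x36}
#2 dst[0x1d+3] := {0x9a,0x69,0xe8}
#3 dst[0x0a+3] := {0x69,0xe8,0xa7}
#4 dst[0x15+2] := {0x69,0xe8}
#5 dst[0x0a+6] := {0x15,0xae,0x2e,0x73,0x9a,0x69}
query mem[0x0c]=0x2e, mem[0x0e]=0x9a, mem[0x13]=0xac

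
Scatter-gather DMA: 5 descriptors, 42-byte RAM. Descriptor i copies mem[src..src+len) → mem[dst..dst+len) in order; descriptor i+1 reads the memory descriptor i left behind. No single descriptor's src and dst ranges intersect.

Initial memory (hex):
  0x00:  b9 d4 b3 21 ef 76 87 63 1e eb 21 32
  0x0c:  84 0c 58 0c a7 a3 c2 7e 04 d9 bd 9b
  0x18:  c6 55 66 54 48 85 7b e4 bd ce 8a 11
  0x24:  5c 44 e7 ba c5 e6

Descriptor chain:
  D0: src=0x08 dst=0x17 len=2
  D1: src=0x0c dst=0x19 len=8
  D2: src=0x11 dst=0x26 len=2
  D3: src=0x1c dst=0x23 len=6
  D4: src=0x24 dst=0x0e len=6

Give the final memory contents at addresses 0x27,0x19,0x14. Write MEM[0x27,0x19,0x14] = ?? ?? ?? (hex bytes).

D0: mem[0x17..0x18] <- [1e eb]
D1: mem[0x19..0x20] <- [84 0c 58 0c a7 a3 c2 7e]
D2: mem[0x26..0x27] <- [a3 c2]
D3: mem[0x23..0x28] <- [0c a7 a3 c2 7e ce]
D4: mem[0x0e..0x13] <- [a7 a3 c2 7e ce e6]
query mem[0x27]=0x7e, mem[0x19]=0x84, mem[0x14]=0x04

MEM[0x27,0x19,0x14] = 7e 84 04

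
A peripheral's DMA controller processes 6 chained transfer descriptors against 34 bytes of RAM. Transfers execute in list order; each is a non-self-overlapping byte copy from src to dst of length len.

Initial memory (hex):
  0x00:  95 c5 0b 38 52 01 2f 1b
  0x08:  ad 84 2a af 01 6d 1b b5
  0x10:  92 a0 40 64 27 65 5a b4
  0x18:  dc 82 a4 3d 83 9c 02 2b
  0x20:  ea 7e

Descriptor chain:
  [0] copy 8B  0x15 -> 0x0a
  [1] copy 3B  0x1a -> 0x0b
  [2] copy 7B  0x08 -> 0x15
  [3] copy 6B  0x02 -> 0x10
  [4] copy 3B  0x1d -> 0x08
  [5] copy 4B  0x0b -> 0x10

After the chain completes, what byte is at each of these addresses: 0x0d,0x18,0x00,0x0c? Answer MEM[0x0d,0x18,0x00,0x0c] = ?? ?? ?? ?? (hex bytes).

MEM[0x0d,0x18,0x00,0x0c] = 83 a4 95 3d

D0: mem[0x0a..0x11] <- [65 5a b4 dc 82 a4 3d 83]
D1: mem[0x0b..0x0d] <- [a4 3d 83]
D2: mem[0x15..0x1b] <- [ad 84 65 a4 3d 83 82]
D3: mem[0x10..0x15] <- [0b 38 52 01 2f 1b]
D4: mem[0x08..0x0a] <- [9c 02 2b]
D5: mem[0x10..0x13] <- [a4 3d 83 82]
query mem[0x0d]=0x83, mem[0x18]=0xa4, mem[0x00]=0x95, mem[0x0c]=0x3d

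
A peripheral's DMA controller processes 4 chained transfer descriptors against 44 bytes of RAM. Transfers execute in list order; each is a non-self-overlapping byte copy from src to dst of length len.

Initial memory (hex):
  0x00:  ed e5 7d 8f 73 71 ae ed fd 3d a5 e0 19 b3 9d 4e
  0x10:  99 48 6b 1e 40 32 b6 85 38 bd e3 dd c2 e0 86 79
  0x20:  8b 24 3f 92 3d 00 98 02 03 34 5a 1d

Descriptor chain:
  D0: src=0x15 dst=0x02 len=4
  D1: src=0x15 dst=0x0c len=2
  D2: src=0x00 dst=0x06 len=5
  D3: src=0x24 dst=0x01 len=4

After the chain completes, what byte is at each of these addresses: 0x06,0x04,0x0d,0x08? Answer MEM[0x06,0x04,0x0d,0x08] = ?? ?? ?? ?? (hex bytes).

MEM[0x06,0x04,0x0d,0x08] = ed 02 b6 32

D0: mem[0x02..0x05] <- [32 b6 85 38]
D1: mem[0x0c..0x0d] <- [32 b6]
D2: mem[0x06..0x0a] <- [ed e5 32 b6 85]
D3: mem[0x01..0x04] <- [3d 00 98 02]
query mem[0x06]=0xed, mem[0x04]=0x02, mem[0x0d]=0xb6, mem[0x08]=0x32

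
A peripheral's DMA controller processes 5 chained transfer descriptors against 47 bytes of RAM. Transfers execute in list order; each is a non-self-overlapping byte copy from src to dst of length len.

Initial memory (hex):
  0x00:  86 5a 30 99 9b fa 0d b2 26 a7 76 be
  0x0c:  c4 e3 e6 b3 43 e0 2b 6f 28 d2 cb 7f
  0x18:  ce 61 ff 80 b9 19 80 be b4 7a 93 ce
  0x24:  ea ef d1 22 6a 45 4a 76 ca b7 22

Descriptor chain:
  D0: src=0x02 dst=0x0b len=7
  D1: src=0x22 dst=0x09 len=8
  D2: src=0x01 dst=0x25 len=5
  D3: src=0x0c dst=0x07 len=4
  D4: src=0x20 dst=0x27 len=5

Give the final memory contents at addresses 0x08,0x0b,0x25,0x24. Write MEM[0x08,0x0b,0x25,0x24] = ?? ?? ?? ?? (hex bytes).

MEM[0x08,0x0b,0x25,0x24] = d1 ea 5a ea

  after D0: wrote 7B at 0x0b = 30999bfa0db226
  after D1: wrote 8B at 0x09 = 93ceeaefd1226a45
  after D2: wrote 5B at 0x25 = 5a30999bfa
  after D3: wrote 4B at 0x07 = efd1226a
  after D4: wrote 5B at 0x27 = b47a93ceea
query mem[0x08]=0xd1, mem[0x0b]=0xea, mem[0x25]=0x5a, mem[0x24]=0xea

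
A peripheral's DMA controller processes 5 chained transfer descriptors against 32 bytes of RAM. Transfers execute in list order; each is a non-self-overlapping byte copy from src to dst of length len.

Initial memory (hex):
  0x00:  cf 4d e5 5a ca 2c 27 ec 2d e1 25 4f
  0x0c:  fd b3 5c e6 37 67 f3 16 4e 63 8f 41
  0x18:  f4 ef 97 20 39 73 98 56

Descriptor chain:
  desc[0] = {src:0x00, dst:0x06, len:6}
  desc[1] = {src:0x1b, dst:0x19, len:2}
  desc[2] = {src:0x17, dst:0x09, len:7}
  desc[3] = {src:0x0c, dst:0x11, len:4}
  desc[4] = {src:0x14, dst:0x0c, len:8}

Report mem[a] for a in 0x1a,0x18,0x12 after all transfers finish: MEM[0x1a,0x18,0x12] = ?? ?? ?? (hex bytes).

MEM[0x1a,0x18,0x12] = 39 f4 39

#0 dst[0x06+6] := {0xcf,0x4d,0xe5,0x5a,0xca,0x2c}
#1 dst[0x19+2] := {0x20,0x39}
#2 dst[0x09+7] := {0x41,0xf4,0x20,0x39,0x20,0x39,0x73}
#3 dst[0x11+4] := {0x39,0x20,0x39,0x73}
#4 dst[0x0c+8] := {0x73,0x63,0x8f,0x41,0xf4,0x20,0x39,0x20}
query mem[0x1a]=0x39, mem[0x18]=0xf4, mem[0x12]=0x39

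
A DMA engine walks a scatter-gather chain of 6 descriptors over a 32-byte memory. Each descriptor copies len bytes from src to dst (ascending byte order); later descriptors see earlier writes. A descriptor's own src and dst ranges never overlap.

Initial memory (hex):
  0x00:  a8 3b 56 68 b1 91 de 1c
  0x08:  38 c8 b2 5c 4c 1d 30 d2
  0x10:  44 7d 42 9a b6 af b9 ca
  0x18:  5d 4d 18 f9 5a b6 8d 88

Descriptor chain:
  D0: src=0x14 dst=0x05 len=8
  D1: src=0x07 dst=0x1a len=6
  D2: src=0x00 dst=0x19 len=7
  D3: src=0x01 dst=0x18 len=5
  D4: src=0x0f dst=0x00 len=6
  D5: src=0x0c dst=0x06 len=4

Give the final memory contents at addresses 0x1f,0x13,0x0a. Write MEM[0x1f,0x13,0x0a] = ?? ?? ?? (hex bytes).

MEM[0x1f,0x13,0x0a] = af 9a 4d

D0: mem[0x05..0x0c] <- [b6 af b9 ca 5d 4d 18 f9]
D1: mem[0x1a..0x1f] <- [b9 ca 5d 4d 18 f9]
D2: mem[0x19..0x1f] <- [a8 3b 56 68 b1 b6 af]
D3: mem[0x18..0x1c] <- [3b 56 68 b1 b6]
D4: mem[0x00..0x05] <- [d2 44 7d 42 9a b6]
D5: mem[0x06..0x09] <- [f9 1d 30 d2]
query mem[0x1f]=0xaf, mem[0x13]=0x9a, mem[0x0a]=0x4d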